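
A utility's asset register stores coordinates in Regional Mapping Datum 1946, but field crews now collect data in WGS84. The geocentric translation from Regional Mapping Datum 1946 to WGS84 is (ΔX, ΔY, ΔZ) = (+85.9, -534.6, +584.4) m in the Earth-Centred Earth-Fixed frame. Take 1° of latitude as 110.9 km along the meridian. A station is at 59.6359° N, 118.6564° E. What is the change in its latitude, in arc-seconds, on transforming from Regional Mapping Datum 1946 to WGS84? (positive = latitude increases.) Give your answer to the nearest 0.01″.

sin φ = 0.862831, cos φ = 0.505493, sin λ = 0.877511, cos λ = -0.479556.
North component: ΔN = −sin φ cos λ·ΔX − sin φ sin λ·ΔY + cos φ·ΔZ = −(0.862831)(-0.479556)(85.9) − (0.862831)(0.877511)(-534.6) + (0.505493)(584.4) = 735.72 m.
1° of latitude spans 110900 m, so Δφ = 735.72 / 110900 × 3600 = 23.883″.

Δφ = 23.88″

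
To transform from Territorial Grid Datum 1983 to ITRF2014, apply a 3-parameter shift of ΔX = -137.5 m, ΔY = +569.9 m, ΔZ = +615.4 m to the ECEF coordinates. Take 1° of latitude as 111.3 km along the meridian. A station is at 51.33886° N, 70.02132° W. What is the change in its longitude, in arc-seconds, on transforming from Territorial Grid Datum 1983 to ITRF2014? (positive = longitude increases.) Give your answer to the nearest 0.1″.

sin φ = 0.780854, cos φ = 0.624713, sin λ = -0.939820, cos λ = 0.341670.
East component: ΔE = −sin λ·ΔX + cos λ·ΔY = −(-0.939820)(-137.5) + (0.341670)(569.9) = 65.49 m.
1° of latitude spans 111300 m; at latitude φ, 1° of longitude spans that × cos φ = 69530.6 m, so Δλ = 65.49 / 69530.6 × 3600 = 3.391″.

Δλ = 3.4″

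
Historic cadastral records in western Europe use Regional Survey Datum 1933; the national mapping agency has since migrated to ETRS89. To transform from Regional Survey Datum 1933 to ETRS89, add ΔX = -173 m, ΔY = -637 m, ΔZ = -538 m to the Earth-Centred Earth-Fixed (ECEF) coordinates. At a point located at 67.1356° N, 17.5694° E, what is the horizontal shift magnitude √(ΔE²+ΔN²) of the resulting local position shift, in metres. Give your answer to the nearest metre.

568 m

At φ = 67.1356°, λ = 17.5694°: sin φ = 0.921427, cos φ = 0.388552, sin λ = 0.301861, cos λ = 0.953352.
ΔE = −sin λ·ΔX + cos λ·ΔY = −(0.301861)·(-173) + (0.953352)·(-637) = -555.06 m.
ΔN = −sin φ cos λ·ΔX − sin φ sin λ·ΔY + cos φ·ΔZ = −(0.921427)(0.953352)(-173) − (0.921427)(0.301861)(-637) + (0.388552)(-538) = 120.11 m.
Horizontal magnitude = √(ΔE² + ΔN²) = √((-555.06)² + 120.11²) = 567.91 m.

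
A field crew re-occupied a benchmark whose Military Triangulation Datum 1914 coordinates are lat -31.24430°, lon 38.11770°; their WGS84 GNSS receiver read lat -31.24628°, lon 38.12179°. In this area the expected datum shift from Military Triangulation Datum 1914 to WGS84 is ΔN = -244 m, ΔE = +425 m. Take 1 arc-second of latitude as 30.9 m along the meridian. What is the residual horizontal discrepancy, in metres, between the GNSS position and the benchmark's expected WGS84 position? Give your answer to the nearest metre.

43 m

Observed coordinate differences: Δφ = -0.00198°, Δλ = +0.00409°.
Converting to metres (1° lat = 111240 m, cos φ = 0.854963): observed ΔN = -220.3 m, observed ΔE = 389.0 m.
Subtracting the expected shift leaves a residual of -220.3 − (-244) = 23.7 m north and 389.0 − (425) = -36.0 m east.
Residual distance = √(23.7² + (-36.0)²) = 43.1 m.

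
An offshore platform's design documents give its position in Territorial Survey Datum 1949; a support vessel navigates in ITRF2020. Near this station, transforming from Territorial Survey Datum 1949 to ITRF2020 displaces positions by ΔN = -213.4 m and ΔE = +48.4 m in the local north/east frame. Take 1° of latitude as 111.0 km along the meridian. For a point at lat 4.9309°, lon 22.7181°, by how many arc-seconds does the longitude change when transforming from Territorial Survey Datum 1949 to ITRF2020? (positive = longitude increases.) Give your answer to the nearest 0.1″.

At latitude 4.9309°, cos φ = 0.996299.
1° of longitude at this latitude = 111.0 × cos φ = 110.59 km, so Δλ = 48.4 / 110589.2 = 0.0004377° = 1.576″.

Δλ = 1.6″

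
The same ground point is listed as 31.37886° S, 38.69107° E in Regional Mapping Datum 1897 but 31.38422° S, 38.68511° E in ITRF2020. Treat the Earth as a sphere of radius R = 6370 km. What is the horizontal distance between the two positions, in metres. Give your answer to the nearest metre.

Δφ = -31.38422° − -31.37886° = -0.00536°; Δλ = 38.68511° − 38.69107° = -0.00596°.
1° along a meridian = πR/180 = 111177 m.
ΔN = Δφ × 111177 = -595.9 m; ΔE = Δλ × 111177 × cos(-31.37886°) = -0.00596 × 111177 × 0.853743 = -565.7 m.
Distance = √(ΔE² + ΔN²) = √((-565.7)² + (-595.9)²) = 821.7 m.

822 m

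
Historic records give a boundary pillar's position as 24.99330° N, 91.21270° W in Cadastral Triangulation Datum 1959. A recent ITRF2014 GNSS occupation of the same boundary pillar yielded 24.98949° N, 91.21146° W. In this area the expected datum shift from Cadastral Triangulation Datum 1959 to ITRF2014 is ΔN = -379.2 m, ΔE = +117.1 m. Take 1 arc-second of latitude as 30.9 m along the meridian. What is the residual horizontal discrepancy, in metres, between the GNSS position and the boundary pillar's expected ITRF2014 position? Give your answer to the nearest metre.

Observed coordinate differences: Δφ = -0.00381°, Δλ = +0.00124°.
Converting to metres (1° lat = 111240 m, cos φ = 0.906357): observed ΔN = -423.8 m, observed ΔE = 125.0 m.
Subtracting the expected shift leaves a residual of -423.8 − (-379.2) = -44.6 m north and 125.0 − (117.1) = 7.9 m east.
Residual distance = √((-44.6)² + 7.9²) = 45.3 m.

45 m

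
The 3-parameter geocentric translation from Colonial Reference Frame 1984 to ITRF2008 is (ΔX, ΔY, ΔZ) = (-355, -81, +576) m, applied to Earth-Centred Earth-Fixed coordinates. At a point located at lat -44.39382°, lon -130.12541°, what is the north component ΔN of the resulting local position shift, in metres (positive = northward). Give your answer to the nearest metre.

At φ = -44.39382°, λ = -130.12541°: sin φ = -0.699586, cos φ = 0.714548, sin λ = -0.764636, cos λ = -0.644463.
ΔN = −sin φ cos λ·ΔX − sin φ sin λ·ΔY + cos φ·ΔZ = −(-0.699586)(-0.644463)(-355) − (-0.699586)(-0.764636)(-81) + (0.714548)(576) = 614.96 m.

ΔN = 615 m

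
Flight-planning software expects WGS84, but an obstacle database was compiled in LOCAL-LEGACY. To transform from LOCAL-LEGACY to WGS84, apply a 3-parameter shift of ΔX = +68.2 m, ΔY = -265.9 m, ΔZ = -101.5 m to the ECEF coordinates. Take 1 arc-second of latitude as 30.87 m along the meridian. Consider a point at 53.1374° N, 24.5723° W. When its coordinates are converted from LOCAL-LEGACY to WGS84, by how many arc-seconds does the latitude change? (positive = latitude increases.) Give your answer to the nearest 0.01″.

sin φ = 0.800076, cos φ = 0.599898, sin λ = -0.415841, cos λ = 0.909437.
North component: ΔN = −sin φ cos λ·ΔX − sin φ sin λ·ΔY + cos φ·ΔZ = −(0.800076)(0.909437)(68.2) − (0.800076)(-0.415841)(-265.9) + (0.599898)(-101.5) = -198.98 m.
1° of latitude spans 3600 × 30.87 = 111132 m, so Δφ = -198.98 / 111132 × 3600 = -6.446″.

Δφ = -6.45″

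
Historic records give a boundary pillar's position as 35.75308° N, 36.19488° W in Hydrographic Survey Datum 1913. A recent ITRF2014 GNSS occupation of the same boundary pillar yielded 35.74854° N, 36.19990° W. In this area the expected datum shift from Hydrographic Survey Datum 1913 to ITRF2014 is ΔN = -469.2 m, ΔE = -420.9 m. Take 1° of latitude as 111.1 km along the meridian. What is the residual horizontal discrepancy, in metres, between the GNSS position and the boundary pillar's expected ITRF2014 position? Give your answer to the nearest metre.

Observed coordinate differences: Δφ = -0.00454°, Δλ = -0.00502°.
Converting to metres (1° lat = 111100 m, cos φ = 0.811543): observed ΔN = -504.4 m, observed ΔE = -452.6 m.
Subtracting the expected shift leaves a residual of -504.4 − (-469.2) = -35.2 m north and -452.6 − (-420.9) = -31.7 m east.
Residual distance = √((-35.2)² + (-31.7)²) = 47.4 m.

47 m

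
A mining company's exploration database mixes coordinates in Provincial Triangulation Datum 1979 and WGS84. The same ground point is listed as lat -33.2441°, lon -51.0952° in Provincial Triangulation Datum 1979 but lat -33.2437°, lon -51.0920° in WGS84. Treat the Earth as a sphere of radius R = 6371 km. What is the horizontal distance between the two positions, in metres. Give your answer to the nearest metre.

301 m

Δφ = -33.2437° − -33.2441° = +0.0004°; Δλ = -51.0920° − -51.0952° = +0.0032°.
1° along a meridian = πR/180 = 111195 m.
ΔN = Δφ × 111195 = 44.5 m; ΔE = Δλ × 111195 × cos(-33.2441°) = +0.0032 × 111195 × 0.836343 = 297.6 m.
Distance = √(ΔE² + ΔN²) = √(297.6² + 44.5²) = 300.9 m.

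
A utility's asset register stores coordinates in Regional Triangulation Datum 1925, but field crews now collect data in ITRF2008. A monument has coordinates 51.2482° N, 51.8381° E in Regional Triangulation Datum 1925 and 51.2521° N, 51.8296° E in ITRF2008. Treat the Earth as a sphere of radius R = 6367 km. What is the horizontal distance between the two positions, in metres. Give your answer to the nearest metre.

733 m

Δφ = 51.2521° − 51.2482° = +0.0039°; Δλ = 51.8296° − 51.8381° = -0.0085°.
1° along a meridian = πR/180 = 111125 m.
ΔN = Δφ × 111125 = 433.4 m; ΔE = Δλ × 111125 × cos(51.2482°) = -0.0085 × 111125 × 0.625948 = -591.2 m.
Distance = √(ΔE² + ΔN²) = √((-591.2)² + 433.4²) = 733.1 m.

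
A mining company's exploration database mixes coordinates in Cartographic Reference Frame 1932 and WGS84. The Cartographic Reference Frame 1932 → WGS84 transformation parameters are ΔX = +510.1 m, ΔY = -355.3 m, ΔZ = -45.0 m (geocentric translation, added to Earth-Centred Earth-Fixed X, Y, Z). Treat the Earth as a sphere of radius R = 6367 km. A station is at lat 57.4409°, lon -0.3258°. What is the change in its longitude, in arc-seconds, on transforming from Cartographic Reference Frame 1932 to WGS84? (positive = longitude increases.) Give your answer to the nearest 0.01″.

Δλ = -21.21″

sin φ = 0.842837, cos φ = 0.538169, sin λ = -0.005686, cos λ = 0.999984.
East component: ΔE = −sin λ·ΔX + cos λ·ΔY = −(-0.005686)(510.1) + (0.999984)(-355.3) = -352.39 m.
1° of latitude spans πR/180 = 111125 m; at latitude φ, 1° of longitude spans that × cos φ = 59804.1 m, so Δλ = -352.39 / 59804.1 × 3600 = -21.213″.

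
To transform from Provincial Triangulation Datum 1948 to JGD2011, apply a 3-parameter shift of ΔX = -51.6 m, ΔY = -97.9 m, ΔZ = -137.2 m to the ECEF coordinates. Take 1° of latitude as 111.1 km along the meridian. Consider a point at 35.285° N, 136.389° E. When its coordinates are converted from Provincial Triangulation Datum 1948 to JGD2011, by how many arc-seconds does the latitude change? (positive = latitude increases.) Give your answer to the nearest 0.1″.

Δφ = -3.1″

sin φ = 0.577644, cos φ = 0.816289, sin λ = 0.689759, cos λ = -0.724039.
North component: ΔN = −sin φ cos λ·ΔX − sin φ sin λ·ΔY + cos φ·ΔZ = −(0.577644)(-0.724039)(-51.6) − (0.577644)(0.689759)(-97.9) + (0.816289)(-137.2) = -94.57 m.
1° of latitude spans 111100 m, so Δφ = -94.57 / 111100 × 3600 = -3.064″.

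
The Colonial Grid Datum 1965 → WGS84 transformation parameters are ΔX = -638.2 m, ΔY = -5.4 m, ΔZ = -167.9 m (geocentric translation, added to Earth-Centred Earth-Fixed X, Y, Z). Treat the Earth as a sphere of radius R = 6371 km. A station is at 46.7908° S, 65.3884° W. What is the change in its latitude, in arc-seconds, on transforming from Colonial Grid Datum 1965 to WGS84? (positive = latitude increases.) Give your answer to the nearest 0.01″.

Δφ = -9.88″

sin φ = -0.728859, cos φ = 0.684664, sin λ = -0.909152, cos λ = 0.416465.
North component: ΔN = −sin φ cos λ·ΔX − sin φ sin λ·ΔY + cos φ·ΔZ = −(-0.728859)(0.416465)(-638.2) − (-0.728859)(-0.909152)(-5.4) + (0.684664)(-167.9) = -305.10 m.
1° of latitude spans πR/180 = 111195 m, so Δφ = -305.10 / 111195 × 3600 = -9.878″.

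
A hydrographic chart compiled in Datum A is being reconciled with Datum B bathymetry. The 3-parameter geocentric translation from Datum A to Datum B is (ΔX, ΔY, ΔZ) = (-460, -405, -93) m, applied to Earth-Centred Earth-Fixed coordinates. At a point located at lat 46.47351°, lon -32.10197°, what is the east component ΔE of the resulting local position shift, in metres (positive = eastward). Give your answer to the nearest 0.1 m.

ΔE = -587.5 m

The local east axis at (φ, λ) is (−sin λ, cos λ, 0), so ΔE = −sin(-32.10197°)·(-460) + cos(-32.10197°)·(-405) = -587.53 m.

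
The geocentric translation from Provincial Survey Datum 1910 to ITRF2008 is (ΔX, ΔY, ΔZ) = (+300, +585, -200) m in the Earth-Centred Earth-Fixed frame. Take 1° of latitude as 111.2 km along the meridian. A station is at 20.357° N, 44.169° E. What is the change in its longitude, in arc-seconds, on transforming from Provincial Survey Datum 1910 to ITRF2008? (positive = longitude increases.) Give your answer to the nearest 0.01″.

Δλ = 7.27″

sin φ = 0.347869, cos φ = 0.937543, sin λ = 0.696777, cos λ = 0.717288.
East component: ΔE = −sin λ·ΔX + cos λ·ΔY = −(0.696777)(300) + (0.717288)(585) = 210.58 m.
1° of latitude spans 111200 m; at latitude φ, 1° of longitude spans that × cos φ = 104254.8 m, so Δλ = 210.58 / 104254.8 × 3600 = 7.271″.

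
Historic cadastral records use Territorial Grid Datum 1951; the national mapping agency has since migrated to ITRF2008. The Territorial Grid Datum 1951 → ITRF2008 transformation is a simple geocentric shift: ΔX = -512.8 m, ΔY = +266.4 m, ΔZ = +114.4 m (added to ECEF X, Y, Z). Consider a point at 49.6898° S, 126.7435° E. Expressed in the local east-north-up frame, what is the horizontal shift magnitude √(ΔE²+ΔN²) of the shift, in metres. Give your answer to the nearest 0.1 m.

533.7 m

The local east axis at (φ, λ) is (−sin λ, cos λ, 0), so ΔE = −sin(126.7435°)·(-512.8) + cos(126.7435°)·266.4 = 251.55 m.
The local north axis is (−sin φ cos λ, −sin φ sin λ, cos φ), giving ΔN = 233.932 + 162.784 + 74.008 = 470.72 m.
Horizontal magnitude = √(ΔE² + ΔN²) = √(251.55² + 470.72²) = 533.72 m.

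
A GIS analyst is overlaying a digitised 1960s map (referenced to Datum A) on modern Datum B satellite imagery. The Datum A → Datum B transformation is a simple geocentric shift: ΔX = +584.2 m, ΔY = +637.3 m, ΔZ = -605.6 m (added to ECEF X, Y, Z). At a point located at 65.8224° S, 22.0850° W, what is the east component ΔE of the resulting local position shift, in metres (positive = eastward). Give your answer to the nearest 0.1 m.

At φ = -65.8224°, λ = -22.0850°: sin φ = -0.912280, cos φ = 0.409566, sin λ = -0.375982, cos λ = 0.926627.
ΔE = −sin λ·ΔX + cos λ·ΔY = −(-0.375982)·(584.2) + (0.926627)·(637.3) = 810.19 m.

ΔE = 810.2 m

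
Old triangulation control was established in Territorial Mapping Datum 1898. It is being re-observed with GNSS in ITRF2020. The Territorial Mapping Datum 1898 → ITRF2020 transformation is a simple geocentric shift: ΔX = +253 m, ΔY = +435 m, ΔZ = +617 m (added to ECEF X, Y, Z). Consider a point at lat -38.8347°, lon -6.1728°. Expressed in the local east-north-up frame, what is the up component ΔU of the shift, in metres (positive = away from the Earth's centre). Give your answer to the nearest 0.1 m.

ΔU = -227.4 m

At φ = -38.8347°, λ = -6.1728°: sin φ = -0.627076, cos φ = 0.778958, sin λ = -0.107527, cos λ = 0.994202.
ΔU = cos φ cos λ·ΔX + cos φ sin λ·ΔY + sin φ·ΔZ = (0.778958)(0.994202)(253) + (0.778958)(-0.107527)(435) + (-0.627076)(617) = -227.41 m.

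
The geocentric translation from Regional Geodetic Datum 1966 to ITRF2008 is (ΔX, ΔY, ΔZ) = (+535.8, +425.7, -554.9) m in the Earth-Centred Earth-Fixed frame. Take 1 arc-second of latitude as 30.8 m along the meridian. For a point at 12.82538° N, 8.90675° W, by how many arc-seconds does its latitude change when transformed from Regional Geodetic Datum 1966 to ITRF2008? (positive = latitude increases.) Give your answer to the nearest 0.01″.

sin φ = 0.221980, cos φ = 0.975051, sin λ = -0.154827, cos λ = 0.987942.
North component: ΔN = −sin φ cos λ·ΔX − sin φ sin λ·ΔY + cos φ·ΔZ = −(0.221980)(0.987942)(535.8) − (0.221980)(-0.154827)(425.7) + (0.975051)(-554.9) = -643.93 m.
1° of latitude spans 3600 × 30.80 = 110880 m, so Δφ = -643.93 / 110880 × 3600 = -20.907″.

Δφ = -20.91″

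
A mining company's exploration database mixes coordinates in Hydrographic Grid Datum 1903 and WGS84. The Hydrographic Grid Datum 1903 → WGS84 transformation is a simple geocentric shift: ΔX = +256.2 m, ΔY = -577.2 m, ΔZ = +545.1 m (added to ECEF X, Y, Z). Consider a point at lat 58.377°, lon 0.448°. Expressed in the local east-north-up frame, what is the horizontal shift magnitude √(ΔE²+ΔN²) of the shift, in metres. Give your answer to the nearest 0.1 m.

583.6 m

The local east axis at (φ, λ) is (−sin λ, cos λ, 0), so ΔE = −sin(0.448°)·256.2 + cos(0.448°)·(-577.2) = -579.19 m.
The local north axis is (−sin φ cos λ, −sin φ sin λ, cos φ), giving ΔN = -218.152 + 3.843 + 285.811 = 71.50 m.
Horizontal magnitude = √(ΔE² + ΔN²) = √((-579.19)² + 71.50²) = 583.58 m.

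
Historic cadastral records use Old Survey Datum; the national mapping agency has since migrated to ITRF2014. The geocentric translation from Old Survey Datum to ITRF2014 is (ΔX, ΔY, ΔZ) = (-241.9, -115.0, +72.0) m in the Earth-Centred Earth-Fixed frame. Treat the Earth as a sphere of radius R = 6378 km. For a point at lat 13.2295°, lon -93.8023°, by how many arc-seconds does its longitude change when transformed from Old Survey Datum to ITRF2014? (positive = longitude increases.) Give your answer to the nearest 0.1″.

Δλ = -7.8″

sin φ = 0.228852, cos φ = 0.973461, sin λ = -0.997799, cos λ = -0.066314.
East component: ΔE = −sin λ·ΔX + cos λ·ΔY = −(-0.997799)(-241.9) + (-0.066314)(-115.0) = -233.74 m.
1° of latitude spans πR/180 = 111317 m; at latitude φ, 1° of longitude spans that × cos φ = 108362.9 m, so Δλ = -233.74 / 108362.9 × 3600 = -7.765″.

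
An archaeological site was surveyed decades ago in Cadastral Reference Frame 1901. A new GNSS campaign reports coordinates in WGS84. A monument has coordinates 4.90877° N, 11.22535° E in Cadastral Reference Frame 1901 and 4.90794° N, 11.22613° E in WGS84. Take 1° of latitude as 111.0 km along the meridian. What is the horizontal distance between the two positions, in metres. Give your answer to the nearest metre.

Δφ = 4.90794° − 4.90877° = -0.00083°; Δλ = 11.22613° − 11.22535° = +0.00078°.
ΔN = Δφ × 111000 = -92.1 m; ΔE = Δλ × 111000 × cos(4.90877°) = +0.00078 × 111000 × 0.996332 = 86.3 m.
Distance = √(ΔE² + ΔN²) = √(86.3² + (-92.1)²) = 126.2 m.

126 m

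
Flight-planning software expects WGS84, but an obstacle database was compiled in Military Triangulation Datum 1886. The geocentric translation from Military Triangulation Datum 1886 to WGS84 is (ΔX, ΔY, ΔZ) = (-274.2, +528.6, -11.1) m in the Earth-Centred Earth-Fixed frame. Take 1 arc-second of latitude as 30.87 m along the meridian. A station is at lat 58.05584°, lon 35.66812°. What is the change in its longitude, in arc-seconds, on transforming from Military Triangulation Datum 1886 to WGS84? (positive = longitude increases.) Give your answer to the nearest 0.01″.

sin φ = 0.848564, cos φ = 0.529093, sin λ = 0.583089, cos λ = 0.812408.
East component: ΔE = −sin λ·ΔX + cos λ·ΔY = −(0.583089)(-274.2) + (0.812408)(528.6) = 589.32 m.
1° of latitude spans 3600 × 30.87 = 111132 m; at latitude φ, 1° of longitude spans that × cos φ = 58799.1 m, so Δλ = 589.32 / 58799.1 × 3600 = 36.081″.

Δλ = 36.08″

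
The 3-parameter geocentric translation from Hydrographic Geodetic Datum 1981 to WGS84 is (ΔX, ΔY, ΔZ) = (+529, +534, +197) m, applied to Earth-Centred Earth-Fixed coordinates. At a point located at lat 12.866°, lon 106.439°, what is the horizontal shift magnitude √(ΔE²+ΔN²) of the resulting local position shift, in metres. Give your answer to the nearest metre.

668 m

The local east axis at (φ, λ) is (−sin λ, cos λ, 0), so ΔE = −sin(106.439°)·529 + cos(106.439°)·534 = -658.49 m.
The local north axis is (−sin φ cos λ, −sin φ sin λ, cos φ), giving ΔN = 33.335 − 114.046 + 192.054 = 111.34 m.
Horizontal magnitude = √(ΔE² + ΔN²) = √((-658.49)² + 111.34²) = 667.84 m.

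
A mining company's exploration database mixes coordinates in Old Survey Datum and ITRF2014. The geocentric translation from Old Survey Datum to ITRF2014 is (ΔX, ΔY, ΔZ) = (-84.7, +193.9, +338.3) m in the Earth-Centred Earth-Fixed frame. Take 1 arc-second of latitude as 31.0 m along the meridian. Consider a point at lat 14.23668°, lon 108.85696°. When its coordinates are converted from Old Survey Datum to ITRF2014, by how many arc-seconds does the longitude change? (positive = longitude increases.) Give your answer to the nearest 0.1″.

Δλ = 0.6″

sin φ = 0.245928, cos φ = 0.969288, sin λ = 0.946328, cos λ = -0.323207.
East component: ΔE = −sin λ·ΔX + cos λ·ΔY = −(0.946328)(-84.7) + (-0.323207)(193.9) = 17.48 m.
1° of latitude spans 3600 × 31.00 = 111600 m; at latitude φ, 1° of longitude spans that × cos φ = 108172.6 m, so Δλ = 17.48 / 108172.6 × 3600 = 0.582″.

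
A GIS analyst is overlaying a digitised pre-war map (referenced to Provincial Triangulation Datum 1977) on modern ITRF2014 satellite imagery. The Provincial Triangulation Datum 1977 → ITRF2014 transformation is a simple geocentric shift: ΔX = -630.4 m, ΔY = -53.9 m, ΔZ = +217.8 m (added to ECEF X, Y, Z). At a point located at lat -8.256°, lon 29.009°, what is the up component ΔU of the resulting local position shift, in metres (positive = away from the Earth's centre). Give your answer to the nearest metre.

ΔU = -603 m

The local up (radial) axis is (cos φ cos λ, cos φ sin λ, sin φ), giving ΔU = -545.599 − 25.868 − 31.275 = -602.74 m.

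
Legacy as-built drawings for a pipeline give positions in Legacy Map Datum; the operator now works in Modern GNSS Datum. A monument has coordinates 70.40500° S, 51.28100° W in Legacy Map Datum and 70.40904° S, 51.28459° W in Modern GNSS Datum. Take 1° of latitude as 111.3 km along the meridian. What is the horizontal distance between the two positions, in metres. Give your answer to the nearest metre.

469 m

Δφ = -70.40904° − -70.40500° = -0.00404°; Δλ = -51.28459° − -51.28100° = -0.00359°.
ΔN = Δφ × 111300 = -449.7 m; ΔE = Δλ × 111300 × cos(-70.40500°) = -0.00359 × 111300 × 0.335369 = -134.0 m.
Distance = √(ΔE² + ΔN²) = √((-134.0)² + (-449.7)²) = 469.2 m.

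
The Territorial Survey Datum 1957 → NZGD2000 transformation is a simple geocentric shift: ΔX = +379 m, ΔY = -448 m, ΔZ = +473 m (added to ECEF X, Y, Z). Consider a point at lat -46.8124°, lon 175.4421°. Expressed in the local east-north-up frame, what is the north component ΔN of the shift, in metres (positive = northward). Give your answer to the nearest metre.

ΔN = 22 m

At φ = -46.8124°, λ = 175.4421°: sin φ = -0.729117, cos φ = 0.684389, sin λ = 0.079466, cos λ = -0.996838.
ΔN = −sin φ cos λ·ΔX − sin φ sin λ·ΔY + cos φ·ΔZ = −(-0.729117)(-0.996838)(379) − (-0.729117)(0.079466)(-448) + (0.684389)(473) = 22.30 m.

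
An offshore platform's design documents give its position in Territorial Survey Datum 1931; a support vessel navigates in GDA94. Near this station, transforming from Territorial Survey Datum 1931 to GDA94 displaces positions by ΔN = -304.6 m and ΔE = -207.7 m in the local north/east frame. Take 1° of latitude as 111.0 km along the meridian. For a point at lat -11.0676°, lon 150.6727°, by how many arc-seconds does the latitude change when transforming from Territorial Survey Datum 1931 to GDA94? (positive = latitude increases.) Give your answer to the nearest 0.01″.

Δφ = -9.88″

1° of latitude = 111.0 km, so Δφ = -304.6 / 111000 = -0.0027441° = -9.879″.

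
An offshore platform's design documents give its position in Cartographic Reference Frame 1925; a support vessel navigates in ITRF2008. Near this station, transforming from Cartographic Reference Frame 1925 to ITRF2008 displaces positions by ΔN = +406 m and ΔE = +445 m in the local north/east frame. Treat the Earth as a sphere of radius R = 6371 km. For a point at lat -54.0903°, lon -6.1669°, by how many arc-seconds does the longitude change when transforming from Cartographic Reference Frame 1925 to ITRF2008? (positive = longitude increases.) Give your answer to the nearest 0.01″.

Δλ = 24.56″

At latitude -54.0903°, cos φ = 0.586509.
One radian of longitude at latitude φ spans R cos φ, so Δλ = ΔE / (R cos φ) = 445.0 / (6371000 × 0.586509) = 1.1909e-04 rad = 24.564″.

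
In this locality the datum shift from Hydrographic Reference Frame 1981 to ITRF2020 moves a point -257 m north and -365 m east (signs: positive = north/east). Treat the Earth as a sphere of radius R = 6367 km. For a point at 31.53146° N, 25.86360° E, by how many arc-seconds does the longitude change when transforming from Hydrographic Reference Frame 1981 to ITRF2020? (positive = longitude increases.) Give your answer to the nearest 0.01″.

At latitude 31.53146°, cos φ = 0.852353.
One radian of longitude at latitude φ spans R cos φ, so Δλ = ΔE / (R cos φ) = -365.0 / (6367000 × 0.852353) = -6.7257e-05 rad = -13.873″.

Δλ = -13.87″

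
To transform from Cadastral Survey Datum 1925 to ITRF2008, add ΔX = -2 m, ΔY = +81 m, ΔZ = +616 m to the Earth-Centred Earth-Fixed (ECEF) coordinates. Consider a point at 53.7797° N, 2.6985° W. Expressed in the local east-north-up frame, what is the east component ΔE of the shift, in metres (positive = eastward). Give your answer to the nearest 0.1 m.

The local east axis at (φ, λ) is (−sin λ, cos λ, 0), so ΔE = −sin(-2.6985°)·(-2) + cos(-2.6985°)·81 = 80.82 m.

ΔE = 80.8 m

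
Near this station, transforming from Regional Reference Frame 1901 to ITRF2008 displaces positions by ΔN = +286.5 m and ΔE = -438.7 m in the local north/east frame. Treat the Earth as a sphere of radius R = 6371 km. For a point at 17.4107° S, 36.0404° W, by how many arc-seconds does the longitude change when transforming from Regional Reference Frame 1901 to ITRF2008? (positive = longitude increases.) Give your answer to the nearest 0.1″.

At latitude -17.4107°, cos φ = 0.954184.
One radian of longitude at latitude φ spans R cos φ, so Δλ = ΔE / (R cos φ) = -438.7 / (6371000 × 0.954184) = -7.2165e-05 rad = -14.885″.

Δλ = -14.9″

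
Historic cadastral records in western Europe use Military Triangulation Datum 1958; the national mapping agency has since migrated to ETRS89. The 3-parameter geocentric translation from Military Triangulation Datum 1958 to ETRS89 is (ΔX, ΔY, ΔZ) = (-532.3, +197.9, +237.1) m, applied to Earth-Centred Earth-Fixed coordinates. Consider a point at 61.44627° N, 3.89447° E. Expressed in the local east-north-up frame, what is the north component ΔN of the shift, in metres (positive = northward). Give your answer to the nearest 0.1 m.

At φ = 61.44627°, λ = 3.89447°: sin φ = 0.878369, cos φ = 0.477983, sin λ = 0.067919, cos λ = 0.997691.
ΔN = −sin φ cos λ·ΔX − sin φ sin λ·ΔY + cos φ·ΔZ = −(0.878369)(0.997691)(-532.3) − (0.878369)(0.067919)(197.9) + (0.477983)(237.1) = 568.00 m.

ΔN = 568.0 m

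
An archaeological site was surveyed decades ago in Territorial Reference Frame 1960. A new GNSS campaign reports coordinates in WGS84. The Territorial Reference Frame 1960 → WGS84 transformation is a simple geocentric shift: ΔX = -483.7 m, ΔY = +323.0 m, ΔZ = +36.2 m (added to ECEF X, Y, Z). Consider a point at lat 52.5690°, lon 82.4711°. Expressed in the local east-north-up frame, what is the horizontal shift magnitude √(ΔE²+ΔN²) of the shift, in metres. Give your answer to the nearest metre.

553 m

At φ = 52.5690°, λ = 82.4711°: sin φ = 0.794086, cos φ = 0.607806, sin λ = 0.991379, cos λ = 0.131026.
ΔE = −sin λ·ΔX + cos λ·ΔY = −(0.991379)·(-483.7) + (0.131026)·(323.0) = 521.85 m.
ΔN = −sin φ cos λ·ΔX − sin φ sin λ·ΔY + cos φ·ΔZ = −(0.794086)(0.131026)(-483.7) − (0.794086)(0.991379)(323.0) + (0.607806)(36.2) = -181.95 m.
Horizontal magnitude = √(ΔE² + ΔN²) = √(521.85² + (-181.95)²) = 552.66 m.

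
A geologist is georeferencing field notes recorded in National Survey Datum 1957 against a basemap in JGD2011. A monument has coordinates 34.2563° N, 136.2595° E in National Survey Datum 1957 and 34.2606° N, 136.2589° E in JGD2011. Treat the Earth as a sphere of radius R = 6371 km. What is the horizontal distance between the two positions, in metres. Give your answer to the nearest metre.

481 m

Δφ = 34.2606° − 34.2563° = +0.0043°; Δλ = 136.2589° − 136.2595° = -0.0006°.
1° along a meridian = πR/180 = 111195 m.
ΔN = Δφ × 111195 = 478.1 m; ΔE = Δλ × 111195 × cos(34.2563°) = -0.0006 × 111195 × 0.826528 = -55.1 m.
Distance = √(ΔE² + ΔN²) = √((-55.1)² + 478.1²) = 481.3 m.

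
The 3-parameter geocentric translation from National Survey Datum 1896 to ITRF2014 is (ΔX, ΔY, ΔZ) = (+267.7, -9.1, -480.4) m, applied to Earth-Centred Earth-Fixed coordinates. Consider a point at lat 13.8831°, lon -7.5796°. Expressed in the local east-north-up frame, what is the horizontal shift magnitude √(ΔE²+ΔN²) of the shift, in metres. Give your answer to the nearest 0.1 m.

531.0 m

At φ = 13.8831°, λ = -7.5796°: sin φ = 0.239942, cos φ = 0.970787, sin λ = -0.131903, cos λ = 0.991263.
ΔE = −sin λ·ΔX + cos λ·ΔY = −(-0.131903)·(267.7) + (0.991263)·(-9.1) = 26.29 m.
ΔN = −sin φ cos λ·ΔX − sin φ sin λ·ΔY + cos φ·ΔZ = −(0.239942)(0.991263)(267.7) − (0.239942)(-0.131903)(-9.1) + (0.970787)(-480.4) = -530.33 m.
Horizontal magnitude = √(ΔE² + ΔN²) = √(26.29² + (-530.33)²) = 530.98 m.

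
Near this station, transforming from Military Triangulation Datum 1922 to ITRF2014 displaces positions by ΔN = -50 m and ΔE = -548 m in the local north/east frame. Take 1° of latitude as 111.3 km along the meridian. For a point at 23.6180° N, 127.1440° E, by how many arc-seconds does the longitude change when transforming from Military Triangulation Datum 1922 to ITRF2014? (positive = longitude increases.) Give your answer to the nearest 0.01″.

At latitude 23.6180°, cos φ = 0.916237.
1° of longitude at this latitude = 111.3 × cos φ = 101.98 km, so Δλ = -548.0 / 101977.2 = -0.0053738° = -19.346″.

Δλ = -19.35″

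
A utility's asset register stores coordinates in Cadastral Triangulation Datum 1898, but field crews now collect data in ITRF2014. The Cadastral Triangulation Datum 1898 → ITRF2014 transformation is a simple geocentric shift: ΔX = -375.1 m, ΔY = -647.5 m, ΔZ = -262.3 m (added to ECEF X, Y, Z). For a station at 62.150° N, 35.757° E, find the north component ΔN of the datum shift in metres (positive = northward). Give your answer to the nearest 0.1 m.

ΔN = 481.1 m

At φ = 62.150°, λ = 35.757°: sin φ = 0.884174, cos φ = 0.467158, sin λ = 0.584349, cos λ = 0.811503.
ΔN = −sin φ cos λ·ΔX − sin φ sin λ·ΔY + cos φ·ΔZ = −(0.884174)(0.811503)(-375.1) − (0.884174)(0.584349)(-647.5) + (0.467158)(-262.3) = 481.14 m.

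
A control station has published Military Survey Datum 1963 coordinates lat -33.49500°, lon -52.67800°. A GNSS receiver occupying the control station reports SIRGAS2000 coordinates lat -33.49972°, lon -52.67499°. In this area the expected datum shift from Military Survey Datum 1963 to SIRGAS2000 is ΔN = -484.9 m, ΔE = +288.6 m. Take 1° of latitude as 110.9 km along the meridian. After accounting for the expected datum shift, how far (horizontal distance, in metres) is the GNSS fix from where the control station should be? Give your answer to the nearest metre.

40 m

Observed coordinate differences: Δφ = -0.00472°, Δλ = +0.00301°.
Converting to metres (1° lat = 110900 m, cos φ = 0.833934): observed ΔN = -523.4 m, observed ΔE = 278.4 m.
Subtracting the expected shift leaves a residual of -523.4 − (-484.9) = -38.5 m north and 278.4 − (288.6) = -10.2 m east.
Residual distance = √((-38.5)² + (-10.2)²) = 39.9 m.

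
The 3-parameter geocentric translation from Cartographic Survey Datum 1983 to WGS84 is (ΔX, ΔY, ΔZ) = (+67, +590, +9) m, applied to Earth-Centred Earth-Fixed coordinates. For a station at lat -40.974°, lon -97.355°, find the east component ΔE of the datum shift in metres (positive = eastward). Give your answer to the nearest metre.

At φ = -40.974°, λ = -97.355°: sin φ = -0.655716, cos φ = 0.755007, sin λ = -0.991772, cos λ = -0.128017.
ΔE = −sin λ·ΔX + cos λ·ΔY = −(-0.991772)·(67) + (-0.128017)·(590) = -9.08 m.

ΔE = -9 m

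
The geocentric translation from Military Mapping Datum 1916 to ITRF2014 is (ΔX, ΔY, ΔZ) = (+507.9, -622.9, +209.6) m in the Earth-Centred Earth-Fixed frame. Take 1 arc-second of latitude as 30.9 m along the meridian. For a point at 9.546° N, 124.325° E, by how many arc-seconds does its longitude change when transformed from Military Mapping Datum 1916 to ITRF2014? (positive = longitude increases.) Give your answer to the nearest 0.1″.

Δλ = -2.2″

sin φ = 0.165839, cos φ = 0.986153, sin λ = 0.825852, cos λ = -0.563886.
East component: ΔE = −sin λ·ΔX + cos λ·ΔY = −(0.825852)(507.9) + (-0.563886)(-622.9) = -68.21 m.
1° of latitude spans 3600 × 30.90 = 111240 m; at latitude φ, 1° of longitude spans that × cos φ = 109699.6 m, so Δλ = -68.21 / 109699.6 × 3600 = -2.238″.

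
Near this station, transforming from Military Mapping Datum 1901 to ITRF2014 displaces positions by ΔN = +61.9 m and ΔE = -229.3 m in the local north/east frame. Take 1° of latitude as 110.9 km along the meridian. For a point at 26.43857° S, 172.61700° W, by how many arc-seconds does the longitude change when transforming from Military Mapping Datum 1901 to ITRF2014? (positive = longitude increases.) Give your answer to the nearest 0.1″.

At latitude -26.43857°, cos φ = 0.895412.
1° of longitude at this latitude = 110.9 × cos φ = 99.30 km, so Δλ = -229.3 / 99301.2 = -0.0023091° = -8.313″.

Δλ = -8.3″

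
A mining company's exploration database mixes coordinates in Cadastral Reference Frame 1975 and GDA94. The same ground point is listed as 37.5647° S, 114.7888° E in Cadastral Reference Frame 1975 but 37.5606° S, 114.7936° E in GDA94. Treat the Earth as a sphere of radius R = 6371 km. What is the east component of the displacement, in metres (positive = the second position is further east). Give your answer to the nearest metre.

Δφ = -37.5606° − -37.5647° = +0.0041°; Δλ = 114.7936° − 114.7888° = +0.0048°.
1° along a meridian = πR/180 = 111195 m.
ΔN = Δφ × 111195 = 455.9 m; ΔE = Δλ × 111195 × cos(-37.5647°) = +0.0048 × 111195 × 0.792665 = 423.1 m.

ΔE = 423 m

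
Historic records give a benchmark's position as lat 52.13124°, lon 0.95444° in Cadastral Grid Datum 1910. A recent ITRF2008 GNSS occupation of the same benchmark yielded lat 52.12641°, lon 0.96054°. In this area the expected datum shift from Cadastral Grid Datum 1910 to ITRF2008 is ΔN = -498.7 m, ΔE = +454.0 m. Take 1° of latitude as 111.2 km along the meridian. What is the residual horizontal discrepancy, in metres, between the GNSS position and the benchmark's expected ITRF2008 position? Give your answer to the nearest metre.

54 m

Observed coordinate differences: Δφ = -0.00483°, Δλ = +0.00610°.
Converting to metres (1° lat = 111200 m, cos φ = 0.613855): observed ΔN = -537.1 m, observed ΔE = 416.4 m.
Subtracting the expected shift leaves a residual of -537.1 − (-498.7) = -38.4 m north and 416.4 − (454.0) = -37.6 m east.
Residual distance = √((-38.4)² + (-37.6)²) = 53.7 m.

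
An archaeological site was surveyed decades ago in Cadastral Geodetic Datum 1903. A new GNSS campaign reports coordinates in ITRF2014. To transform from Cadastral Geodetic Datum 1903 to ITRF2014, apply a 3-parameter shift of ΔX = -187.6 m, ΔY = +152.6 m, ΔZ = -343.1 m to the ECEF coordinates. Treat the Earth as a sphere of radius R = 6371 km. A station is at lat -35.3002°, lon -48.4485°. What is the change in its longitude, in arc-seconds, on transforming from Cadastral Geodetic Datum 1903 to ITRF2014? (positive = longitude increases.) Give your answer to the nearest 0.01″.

sin φ = -0.577860, cos φ = 0.816136, sin λ = -0.748360, cos λ = 0.663293.
East component: ΔE = −sin λ·ΔX + cos λ·ΔY = −(-0.748360)(-187.6) + (0.663293)(152.6) = -39.17 m.
1° of latitude spans πR/180 = 111195 m; at latitude φ, 1° of longitude spans that × cos φ = 90750.1 m, so Δλ = -39.17 / 90750.1 × 3600 = -1.554″.

Δλ = -1.55″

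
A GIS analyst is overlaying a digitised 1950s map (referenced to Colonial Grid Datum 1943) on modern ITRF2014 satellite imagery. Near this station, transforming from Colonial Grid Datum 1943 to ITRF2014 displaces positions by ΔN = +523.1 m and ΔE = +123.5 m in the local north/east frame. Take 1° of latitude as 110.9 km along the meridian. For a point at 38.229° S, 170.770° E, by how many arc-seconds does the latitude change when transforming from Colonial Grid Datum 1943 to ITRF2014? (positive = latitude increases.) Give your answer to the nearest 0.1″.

1° of latitude = 110.9 km, so Δφ = 523.1 / 110900 = 0.0047169° = 16.981″.

Δφ = 17.0″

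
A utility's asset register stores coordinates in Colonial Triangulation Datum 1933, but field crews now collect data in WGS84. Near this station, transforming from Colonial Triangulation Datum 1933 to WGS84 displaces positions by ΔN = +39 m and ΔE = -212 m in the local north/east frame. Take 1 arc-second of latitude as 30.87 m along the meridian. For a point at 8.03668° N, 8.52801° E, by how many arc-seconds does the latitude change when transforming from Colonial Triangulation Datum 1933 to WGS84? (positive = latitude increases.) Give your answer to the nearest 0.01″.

Δφ = 1.26″

1″ of latitude = 30.87 m, so Δφ = 39.0 / 30.87 = 1.263″.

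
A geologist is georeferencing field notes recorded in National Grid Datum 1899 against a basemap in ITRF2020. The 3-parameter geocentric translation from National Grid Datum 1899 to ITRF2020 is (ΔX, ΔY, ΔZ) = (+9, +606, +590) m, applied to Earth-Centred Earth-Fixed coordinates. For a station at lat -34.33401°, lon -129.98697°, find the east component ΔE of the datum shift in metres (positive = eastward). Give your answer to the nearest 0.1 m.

The local east axis at (φ, λ) is (−sin λ, cos λ, 0), so ΔE = −sin(-129.98697°)·9 + cos(-129.98697°)·606 = -382.53 m.

ΔE = -382.5 m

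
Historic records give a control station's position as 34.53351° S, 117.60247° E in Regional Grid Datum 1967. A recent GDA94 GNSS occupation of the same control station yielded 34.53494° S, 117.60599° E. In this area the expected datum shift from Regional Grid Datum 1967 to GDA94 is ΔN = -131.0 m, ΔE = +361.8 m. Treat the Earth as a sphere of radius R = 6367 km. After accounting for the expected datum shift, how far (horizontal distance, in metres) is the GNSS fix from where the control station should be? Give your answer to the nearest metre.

48 m

Observed coordinate differences: Δφ = -0.00143°, Δλ = +0.00352°.
Converting to metres (1° lat = 111125 m, cos φ = 0.823795): observed ΔN = -158.9 m, observed ΔE = 322.2 m.
Subtracting the expected shift leaves a residual of -158.9 − (-131.0) = -27.9 m north and 322.2 − (361.8) = -39.6 m east.
Residual distance = √((-27.9)² + (-39.6)²) = 48.4 m.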